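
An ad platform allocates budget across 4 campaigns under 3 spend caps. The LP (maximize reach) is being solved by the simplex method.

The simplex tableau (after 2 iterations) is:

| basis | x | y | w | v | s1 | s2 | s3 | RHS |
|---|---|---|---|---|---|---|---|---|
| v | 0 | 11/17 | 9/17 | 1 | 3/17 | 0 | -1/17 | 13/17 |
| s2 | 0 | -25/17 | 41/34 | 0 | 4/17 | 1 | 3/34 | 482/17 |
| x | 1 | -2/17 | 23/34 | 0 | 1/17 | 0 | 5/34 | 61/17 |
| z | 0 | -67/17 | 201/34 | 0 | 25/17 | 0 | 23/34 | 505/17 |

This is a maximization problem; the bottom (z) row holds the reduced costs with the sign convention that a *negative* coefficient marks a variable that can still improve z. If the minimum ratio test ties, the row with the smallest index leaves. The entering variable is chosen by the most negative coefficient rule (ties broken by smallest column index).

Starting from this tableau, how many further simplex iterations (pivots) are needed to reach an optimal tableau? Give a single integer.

pivot: y in, v out → z = 378/11
No improving column remains; optimal.

1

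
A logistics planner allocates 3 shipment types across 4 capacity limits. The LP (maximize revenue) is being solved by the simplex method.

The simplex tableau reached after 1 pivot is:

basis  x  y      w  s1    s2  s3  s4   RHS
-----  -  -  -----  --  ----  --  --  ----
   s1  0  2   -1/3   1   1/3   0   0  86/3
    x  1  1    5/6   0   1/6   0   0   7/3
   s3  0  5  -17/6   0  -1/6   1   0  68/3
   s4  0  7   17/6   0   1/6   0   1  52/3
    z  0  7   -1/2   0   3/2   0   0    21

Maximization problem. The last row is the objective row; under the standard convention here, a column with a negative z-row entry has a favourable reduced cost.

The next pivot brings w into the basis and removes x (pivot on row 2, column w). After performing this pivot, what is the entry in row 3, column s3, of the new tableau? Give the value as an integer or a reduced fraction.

1

Pivot element is row 2, column w: 5/6.
Normalize row 2: new (row 2, s3) = 0/(5/6) = 0.
row 3 ← row 3 − (-17/6)·(new row 2): 1 − (-17/6)·0 = 1.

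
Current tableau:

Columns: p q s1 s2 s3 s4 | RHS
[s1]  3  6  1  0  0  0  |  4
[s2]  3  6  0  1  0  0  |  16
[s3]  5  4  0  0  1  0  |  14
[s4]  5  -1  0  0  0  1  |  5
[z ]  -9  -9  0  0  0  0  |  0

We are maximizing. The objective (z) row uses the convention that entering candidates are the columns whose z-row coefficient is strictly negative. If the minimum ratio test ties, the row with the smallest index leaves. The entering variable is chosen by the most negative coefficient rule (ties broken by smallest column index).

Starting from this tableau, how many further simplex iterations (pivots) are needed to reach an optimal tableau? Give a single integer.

pivot: p in, s4 out → z = 9
pivot: q in, s1 out → z = 117/11
No improving column remains; optimal.

2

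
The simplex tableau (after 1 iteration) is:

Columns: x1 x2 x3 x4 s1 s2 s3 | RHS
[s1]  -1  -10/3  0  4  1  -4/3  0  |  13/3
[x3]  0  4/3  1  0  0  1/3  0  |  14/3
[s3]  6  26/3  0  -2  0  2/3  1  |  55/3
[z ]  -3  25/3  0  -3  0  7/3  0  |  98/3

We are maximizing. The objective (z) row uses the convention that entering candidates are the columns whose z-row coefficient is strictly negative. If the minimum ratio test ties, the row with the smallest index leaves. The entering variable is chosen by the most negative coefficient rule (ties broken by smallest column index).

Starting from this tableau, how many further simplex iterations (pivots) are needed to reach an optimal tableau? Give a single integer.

pivot: x1 in, s3 out → z = 251/6
pivot: x4 in, s1 out → z = 3293/66
No improving column remains; optimal.

2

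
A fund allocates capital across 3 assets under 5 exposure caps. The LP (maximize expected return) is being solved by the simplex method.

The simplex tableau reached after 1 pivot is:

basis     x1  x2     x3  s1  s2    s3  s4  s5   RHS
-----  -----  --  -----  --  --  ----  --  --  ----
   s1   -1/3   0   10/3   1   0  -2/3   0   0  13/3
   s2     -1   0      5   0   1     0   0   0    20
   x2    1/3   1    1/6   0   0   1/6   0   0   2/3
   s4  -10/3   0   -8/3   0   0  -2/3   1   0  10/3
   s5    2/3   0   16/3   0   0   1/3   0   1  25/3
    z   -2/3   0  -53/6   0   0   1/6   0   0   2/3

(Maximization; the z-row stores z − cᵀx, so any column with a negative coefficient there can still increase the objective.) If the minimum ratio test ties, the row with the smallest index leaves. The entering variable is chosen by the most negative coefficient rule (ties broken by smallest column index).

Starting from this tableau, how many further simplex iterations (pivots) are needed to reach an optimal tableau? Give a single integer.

pivot: x3 in, s1 out → z = 243/20
pivot: s3 in, s5 out → z = 55/4
pivot: x1 in, s3 out → z = 335/24
No improving column remains; optimal.

3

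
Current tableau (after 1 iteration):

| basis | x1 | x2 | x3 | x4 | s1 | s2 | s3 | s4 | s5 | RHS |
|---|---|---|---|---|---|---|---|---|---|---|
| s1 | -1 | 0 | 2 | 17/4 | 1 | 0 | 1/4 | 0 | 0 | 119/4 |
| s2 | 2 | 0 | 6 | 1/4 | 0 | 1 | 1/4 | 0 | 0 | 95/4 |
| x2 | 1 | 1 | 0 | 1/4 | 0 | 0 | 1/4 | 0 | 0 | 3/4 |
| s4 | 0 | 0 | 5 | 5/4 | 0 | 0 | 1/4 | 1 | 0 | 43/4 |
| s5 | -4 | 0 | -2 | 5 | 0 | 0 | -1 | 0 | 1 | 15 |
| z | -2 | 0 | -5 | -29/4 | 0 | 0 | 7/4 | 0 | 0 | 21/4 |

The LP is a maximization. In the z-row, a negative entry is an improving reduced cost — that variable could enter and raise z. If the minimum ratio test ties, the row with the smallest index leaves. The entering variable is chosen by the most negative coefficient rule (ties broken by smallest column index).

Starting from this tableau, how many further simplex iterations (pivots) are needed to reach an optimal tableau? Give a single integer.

2

pivot: x4 in, x2 out → z = 27
pivot: x3 in, s4 out → z = 34
No improving column remains; optimal.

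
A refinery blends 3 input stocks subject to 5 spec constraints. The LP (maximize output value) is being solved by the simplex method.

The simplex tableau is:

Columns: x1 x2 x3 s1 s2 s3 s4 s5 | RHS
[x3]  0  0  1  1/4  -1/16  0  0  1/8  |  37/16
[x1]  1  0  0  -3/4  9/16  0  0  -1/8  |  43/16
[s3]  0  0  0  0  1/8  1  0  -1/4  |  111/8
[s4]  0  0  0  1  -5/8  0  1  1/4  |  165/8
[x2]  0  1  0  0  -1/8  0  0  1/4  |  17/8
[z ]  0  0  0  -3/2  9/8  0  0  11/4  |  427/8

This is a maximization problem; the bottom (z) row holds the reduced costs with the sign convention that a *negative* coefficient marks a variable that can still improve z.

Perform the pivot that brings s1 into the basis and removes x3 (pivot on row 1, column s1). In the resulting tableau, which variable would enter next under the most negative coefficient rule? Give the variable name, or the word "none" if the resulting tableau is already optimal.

Pivot element 1/4. New z-row = old z-row − (-3/2)·(row 1/(1/4)).
Updated z-row coefficients: x1: 0, x2: 0, x3: 6, s1: 0, s2: 3/4, s3: 0, s4: 0, s5: 7/2.
No coefficient is strictly negative; the tableau after this pivot is optimal.

none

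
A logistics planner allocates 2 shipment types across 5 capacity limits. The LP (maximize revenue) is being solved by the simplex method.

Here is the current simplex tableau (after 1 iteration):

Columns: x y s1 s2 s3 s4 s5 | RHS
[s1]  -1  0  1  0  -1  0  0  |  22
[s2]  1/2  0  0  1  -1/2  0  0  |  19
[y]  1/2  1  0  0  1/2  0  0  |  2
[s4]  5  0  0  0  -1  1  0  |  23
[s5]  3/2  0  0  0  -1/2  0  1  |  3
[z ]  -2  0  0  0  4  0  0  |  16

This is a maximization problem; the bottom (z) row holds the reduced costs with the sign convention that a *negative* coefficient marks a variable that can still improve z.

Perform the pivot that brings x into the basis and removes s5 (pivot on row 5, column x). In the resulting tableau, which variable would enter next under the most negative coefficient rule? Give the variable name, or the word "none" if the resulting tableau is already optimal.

Pivot element 3/2. New z-row = old z-row − (-2)·(row 5/(3/2)).
Updated z-row coefficients: x: 0, y: 0, s1: 0, s2: 0, s3: 10/3, s4: 0, s5: 4/3.
No coefficient is strictly negative; the tableau after this pivot is optimal.

none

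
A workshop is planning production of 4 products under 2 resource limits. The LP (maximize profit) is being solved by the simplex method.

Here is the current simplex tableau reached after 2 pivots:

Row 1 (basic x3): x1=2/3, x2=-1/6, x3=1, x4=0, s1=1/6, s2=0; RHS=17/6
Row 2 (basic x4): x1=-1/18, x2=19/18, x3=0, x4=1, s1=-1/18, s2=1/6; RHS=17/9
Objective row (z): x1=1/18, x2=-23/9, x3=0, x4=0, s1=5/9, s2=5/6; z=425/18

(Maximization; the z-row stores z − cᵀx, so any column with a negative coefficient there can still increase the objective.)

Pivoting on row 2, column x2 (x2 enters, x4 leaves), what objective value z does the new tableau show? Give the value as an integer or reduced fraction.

Minimum ratio for x2: (17/9)/(19/18) = 34/19.
z changes by −(z-row coeff of x2)·ratio = −(-23/9)·(34/19) = 782/171.
New z = 425/18 + (782/171) = 1071/38.

1071/38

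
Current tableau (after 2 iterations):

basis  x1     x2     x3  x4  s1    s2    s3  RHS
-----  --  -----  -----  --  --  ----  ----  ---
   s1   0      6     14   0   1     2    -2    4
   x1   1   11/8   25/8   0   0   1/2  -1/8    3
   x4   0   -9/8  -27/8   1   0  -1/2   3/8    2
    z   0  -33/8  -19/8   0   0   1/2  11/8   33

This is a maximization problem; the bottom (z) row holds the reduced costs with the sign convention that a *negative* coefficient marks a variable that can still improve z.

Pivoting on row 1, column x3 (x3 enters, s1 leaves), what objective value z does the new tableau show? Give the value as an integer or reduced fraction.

Minimum ratio for x3: 4/14 = 2/7.
z changes by −(z-row coeff of x3)·ratio = −(-19/8)·(2/7) = 19/28.
New z = 33 + (19/28) = 943/28.

943/28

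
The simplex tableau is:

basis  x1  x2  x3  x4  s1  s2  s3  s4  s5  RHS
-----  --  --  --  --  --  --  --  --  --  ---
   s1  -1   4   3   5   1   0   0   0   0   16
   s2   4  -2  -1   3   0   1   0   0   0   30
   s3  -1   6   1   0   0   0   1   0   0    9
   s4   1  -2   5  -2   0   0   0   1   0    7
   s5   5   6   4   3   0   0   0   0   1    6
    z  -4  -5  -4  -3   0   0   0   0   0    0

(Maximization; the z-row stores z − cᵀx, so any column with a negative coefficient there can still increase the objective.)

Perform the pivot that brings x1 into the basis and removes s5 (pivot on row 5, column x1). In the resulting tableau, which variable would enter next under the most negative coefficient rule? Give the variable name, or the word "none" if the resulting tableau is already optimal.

x3

Pivot element 5. New z-row = old z-row − (-4)·(row 5/5).
Updated z-row coefficients: x1: 0, x2: -1/5, x3: -4/5, x4: -3/5, s1: 0, s2: 0, s3: 0, s4: 0, s5: 4/5.
The most negative is -4/5 in column x3, so x3 would enter next.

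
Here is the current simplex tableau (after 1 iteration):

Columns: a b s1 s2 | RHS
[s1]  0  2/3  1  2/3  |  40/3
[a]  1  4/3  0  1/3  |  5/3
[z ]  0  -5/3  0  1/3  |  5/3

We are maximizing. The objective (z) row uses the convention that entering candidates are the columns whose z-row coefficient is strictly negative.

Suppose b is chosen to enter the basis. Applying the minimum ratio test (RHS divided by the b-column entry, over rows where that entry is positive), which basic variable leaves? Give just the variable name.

a

Ratios: row 1 (s1): (40/3)/(2/3) = 20; row 2 (a): (5/3)/(4/3) = 5/4.
Minimum ratio 5/4 is in the a row, so a leaves.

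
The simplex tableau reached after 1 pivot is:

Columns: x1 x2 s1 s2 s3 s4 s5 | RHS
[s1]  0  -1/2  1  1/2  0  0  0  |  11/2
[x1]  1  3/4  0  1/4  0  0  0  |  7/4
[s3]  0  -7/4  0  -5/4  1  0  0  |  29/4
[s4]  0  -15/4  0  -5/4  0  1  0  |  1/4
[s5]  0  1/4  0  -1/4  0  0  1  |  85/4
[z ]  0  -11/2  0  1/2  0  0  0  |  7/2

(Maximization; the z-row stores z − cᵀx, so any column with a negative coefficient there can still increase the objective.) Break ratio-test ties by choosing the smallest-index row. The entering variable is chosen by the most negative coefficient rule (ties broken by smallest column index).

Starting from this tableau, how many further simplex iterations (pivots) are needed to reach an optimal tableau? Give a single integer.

1

pivot: x2 in, x1 out → z = 49/3
No improving column remains; optimal.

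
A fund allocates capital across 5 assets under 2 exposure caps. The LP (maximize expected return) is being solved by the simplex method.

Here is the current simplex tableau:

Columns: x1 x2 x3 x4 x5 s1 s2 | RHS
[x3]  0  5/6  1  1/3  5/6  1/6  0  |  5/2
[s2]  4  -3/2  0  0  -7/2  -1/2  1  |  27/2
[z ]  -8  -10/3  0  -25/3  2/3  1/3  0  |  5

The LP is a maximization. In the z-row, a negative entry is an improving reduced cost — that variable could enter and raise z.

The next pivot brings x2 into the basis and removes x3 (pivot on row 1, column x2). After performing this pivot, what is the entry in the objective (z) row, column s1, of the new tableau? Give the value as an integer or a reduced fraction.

Pivot element is row 1, column x2: 5/6.
Normalize row 1: new (row 1, s1) = (1/6)/(5/6) = 1/5.
z-row ← z-row − (-10/3)·(new row 1): 1/3 − (-10/3)·(1/5) = 1.

1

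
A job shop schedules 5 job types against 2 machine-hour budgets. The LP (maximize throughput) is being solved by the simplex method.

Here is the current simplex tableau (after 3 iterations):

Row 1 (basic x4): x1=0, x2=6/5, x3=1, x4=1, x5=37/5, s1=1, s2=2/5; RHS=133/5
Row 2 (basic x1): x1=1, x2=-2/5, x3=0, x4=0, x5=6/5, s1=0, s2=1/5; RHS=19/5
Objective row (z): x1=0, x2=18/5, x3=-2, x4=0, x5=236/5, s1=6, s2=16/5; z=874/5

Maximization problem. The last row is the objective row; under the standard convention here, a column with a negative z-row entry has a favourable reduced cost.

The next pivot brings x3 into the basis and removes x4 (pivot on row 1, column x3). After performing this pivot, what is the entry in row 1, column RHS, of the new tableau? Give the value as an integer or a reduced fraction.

Pivot element is row 1, column x3: 1.
Normalize row 1: new (row 1, RHS) = (133/5)/1 = 133/5.
Row 1 is the pivot row, so the entry is 133/5.

133/5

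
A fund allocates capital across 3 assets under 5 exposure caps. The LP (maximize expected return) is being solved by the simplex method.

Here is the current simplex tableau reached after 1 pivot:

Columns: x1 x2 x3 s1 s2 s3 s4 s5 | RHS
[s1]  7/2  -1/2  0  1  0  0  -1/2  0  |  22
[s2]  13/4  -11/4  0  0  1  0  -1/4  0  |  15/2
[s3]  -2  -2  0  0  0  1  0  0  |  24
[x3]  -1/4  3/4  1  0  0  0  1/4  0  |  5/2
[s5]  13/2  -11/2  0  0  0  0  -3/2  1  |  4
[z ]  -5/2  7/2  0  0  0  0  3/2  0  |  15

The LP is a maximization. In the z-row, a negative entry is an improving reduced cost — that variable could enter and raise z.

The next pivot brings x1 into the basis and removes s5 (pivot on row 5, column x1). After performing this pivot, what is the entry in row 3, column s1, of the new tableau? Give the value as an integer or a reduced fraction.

Pivot element is row 5, column x1: 13/2.
Normalize row 5: new (row 5, s1) = 0/(13/2) = 0.
row 3 ← row 3 − (-2)·(new row 5): 0 − (-2)·0 = 0.

0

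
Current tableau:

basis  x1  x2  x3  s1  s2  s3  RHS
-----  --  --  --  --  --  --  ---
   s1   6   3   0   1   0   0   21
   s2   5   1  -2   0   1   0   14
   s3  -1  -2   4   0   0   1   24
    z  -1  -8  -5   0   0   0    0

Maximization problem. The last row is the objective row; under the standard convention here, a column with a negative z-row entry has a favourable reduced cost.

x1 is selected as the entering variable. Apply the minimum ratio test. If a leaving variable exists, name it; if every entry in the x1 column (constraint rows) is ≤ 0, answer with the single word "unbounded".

Ratios: row 1 (s1): 21/6 = 7/2; row 2 (s2): 14/5 = 14/5; row 3 (s3): entry -1 ≤ 0, skip.
Minimum ratio is in the s2 row, so s2 leaves.

s2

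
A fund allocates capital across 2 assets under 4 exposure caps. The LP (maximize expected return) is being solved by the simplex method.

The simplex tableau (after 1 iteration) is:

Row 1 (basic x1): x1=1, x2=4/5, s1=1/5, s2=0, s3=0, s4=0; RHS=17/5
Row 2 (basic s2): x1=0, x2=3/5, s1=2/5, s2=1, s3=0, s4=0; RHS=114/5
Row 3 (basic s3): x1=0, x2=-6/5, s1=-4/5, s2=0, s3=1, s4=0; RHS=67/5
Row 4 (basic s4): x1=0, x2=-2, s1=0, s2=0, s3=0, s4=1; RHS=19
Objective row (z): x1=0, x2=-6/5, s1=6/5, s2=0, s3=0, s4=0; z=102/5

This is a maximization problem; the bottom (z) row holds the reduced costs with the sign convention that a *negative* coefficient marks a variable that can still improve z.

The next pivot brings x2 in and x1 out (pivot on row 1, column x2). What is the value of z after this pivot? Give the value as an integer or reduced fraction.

Minimum ratio for x2: (17/5)/(4/5) = 17/4.
z changes by −(z-row coeff of x2)·ratio = −(-6/5)·(17/4) = 51/10.
New z = 102/5 + (51/10) = 51/2.

51/2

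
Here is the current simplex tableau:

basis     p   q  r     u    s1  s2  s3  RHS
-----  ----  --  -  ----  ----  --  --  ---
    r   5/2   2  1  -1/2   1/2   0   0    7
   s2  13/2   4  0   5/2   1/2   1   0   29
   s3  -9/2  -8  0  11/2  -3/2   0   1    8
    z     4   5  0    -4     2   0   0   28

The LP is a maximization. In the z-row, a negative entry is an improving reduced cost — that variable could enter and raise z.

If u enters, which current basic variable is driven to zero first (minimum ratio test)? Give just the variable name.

s3

Ratios: row 1 (r): entry -1/2 ≤ 0, skip; row 2 (s2): 29/(5/2) = 58/5; row 3 (s3): 8/(11/2) = 16/11.
Minimum ratio 16/11 is in the s3 row, so s3 leaves.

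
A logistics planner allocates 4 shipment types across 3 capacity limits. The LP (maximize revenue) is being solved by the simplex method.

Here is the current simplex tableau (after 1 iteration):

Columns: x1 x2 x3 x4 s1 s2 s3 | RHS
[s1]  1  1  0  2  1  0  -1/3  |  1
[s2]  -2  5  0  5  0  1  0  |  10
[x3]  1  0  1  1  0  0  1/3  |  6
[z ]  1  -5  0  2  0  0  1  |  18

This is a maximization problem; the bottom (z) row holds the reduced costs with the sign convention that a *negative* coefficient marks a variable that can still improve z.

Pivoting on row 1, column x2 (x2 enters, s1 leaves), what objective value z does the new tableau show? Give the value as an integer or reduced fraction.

23

Minimum ratio for x2: 1/1 = 1.
z changes by −(z-row coeff of x2)·ratio = −(-5)·1 = 5.
New z = 18 + 5 = 23.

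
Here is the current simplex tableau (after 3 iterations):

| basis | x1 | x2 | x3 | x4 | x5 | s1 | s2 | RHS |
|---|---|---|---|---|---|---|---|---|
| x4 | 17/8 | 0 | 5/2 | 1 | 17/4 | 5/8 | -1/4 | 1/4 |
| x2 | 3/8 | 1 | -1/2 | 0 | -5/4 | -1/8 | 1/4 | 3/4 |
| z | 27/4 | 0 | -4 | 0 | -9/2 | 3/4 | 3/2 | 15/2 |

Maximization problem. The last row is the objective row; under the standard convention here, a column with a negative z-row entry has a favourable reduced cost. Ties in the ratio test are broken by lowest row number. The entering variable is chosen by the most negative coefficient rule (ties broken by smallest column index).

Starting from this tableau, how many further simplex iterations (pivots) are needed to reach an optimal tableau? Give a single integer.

2

pivot: x5 in, x4 out → z = 132/17
pivot: x3 in, x5 out → z = 79/10
No improving column remains; optimal.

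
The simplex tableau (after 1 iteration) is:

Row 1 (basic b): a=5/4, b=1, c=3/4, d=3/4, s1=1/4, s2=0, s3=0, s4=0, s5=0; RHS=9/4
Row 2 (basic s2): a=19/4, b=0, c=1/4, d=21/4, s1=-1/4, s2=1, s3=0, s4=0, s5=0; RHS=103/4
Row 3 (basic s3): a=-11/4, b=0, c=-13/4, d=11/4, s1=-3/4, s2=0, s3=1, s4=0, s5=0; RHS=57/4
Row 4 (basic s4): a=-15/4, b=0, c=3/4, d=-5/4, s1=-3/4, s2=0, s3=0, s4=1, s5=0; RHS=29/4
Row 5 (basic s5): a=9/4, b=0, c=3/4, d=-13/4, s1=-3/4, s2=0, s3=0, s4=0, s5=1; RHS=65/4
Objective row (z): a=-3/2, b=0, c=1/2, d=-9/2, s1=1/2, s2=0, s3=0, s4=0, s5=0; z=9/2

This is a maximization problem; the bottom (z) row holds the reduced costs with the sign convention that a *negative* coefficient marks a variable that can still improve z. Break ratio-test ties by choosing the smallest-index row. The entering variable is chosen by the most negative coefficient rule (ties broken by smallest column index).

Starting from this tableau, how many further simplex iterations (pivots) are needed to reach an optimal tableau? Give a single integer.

1

pivot: d in, b out → z = 18
No improving column remains; optimal.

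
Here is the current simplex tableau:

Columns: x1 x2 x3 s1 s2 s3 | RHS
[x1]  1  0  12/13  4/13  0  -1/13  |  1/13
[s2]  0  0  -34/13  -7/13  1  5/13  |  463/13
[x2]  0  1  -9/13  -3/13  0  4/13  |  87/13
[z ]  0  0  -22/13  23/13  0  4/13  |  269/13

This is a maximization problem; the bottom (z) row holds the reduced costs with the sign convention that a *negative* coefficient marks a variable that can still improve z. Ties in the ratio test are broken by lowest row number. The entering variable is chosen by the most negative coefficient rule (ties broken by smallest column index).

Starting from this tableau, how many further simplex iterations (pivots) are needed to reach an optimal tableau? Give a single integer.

pivot: x3 in, x1 out → z = 125/6
No improving column remains; optimal.

1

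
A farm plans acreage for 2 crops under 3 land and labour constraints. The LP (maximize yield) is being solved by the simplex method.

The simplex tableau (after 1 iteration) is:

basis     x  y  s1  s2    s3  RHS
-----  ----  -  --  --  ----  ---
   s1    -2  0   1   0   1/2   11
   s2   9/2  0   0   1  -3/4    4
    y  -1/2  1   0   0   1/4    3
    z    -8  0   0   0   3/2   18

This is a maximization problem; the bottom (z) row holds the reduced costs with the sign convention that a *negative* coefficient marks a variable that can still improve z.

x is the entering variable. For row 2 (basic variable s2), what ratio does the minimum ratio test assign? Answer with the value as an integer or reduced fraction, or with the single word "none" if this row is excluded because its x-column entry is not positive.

Ratio = RHS / (x entry) = 4 / (9/2) = 8/9.

8/9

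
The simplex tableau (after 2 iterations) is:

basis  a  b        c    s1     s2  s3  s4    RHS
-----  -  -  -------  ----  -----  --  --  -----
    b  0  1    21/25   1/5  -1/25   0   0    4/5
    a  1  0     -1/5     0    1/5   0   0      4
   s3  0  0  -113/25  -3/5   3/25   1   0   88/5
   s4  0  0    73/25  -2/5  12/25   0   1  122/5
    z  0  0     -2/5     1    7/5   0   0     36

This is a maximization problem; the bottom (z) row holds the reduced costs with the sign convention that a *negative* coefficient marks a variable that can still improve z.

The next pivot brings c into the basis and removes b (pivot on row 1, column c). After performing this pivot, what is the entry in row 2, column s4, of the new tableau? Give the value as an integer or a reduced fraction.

0

Pivot element is row 1, column c: 21/25.
Normalize row 1: new (row 1, s4) = 0/(21/25) = 0.
row 2 ← row 2 − (-1/5)·(new row 1): 0 − (-1/5)·0 = 0.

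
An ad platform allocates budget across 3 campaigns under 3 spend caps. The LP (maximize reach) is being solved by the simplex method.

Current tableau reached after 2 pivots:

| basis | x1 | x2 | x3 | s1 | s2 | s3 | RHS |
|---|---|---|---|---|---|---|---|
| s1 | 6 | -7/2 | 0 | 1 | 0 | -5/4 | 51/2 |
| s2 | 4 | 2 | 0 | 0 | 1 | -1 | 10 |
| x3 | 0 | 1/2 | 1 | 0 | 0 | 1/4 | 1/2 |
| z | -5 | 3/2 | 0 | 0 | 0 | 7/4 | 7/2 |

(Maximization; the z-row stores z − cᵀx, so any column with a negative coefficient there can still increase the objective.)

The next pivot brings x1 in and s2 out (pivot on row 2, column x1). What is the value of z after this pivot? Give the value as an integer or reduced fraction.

Minimum ratio for x1: 10/4 = 5/2.
z changes by −(z-row coeff of x1)·ratio = −(-5)·(5/2) = 25/2.
New z = 7/2 + (25/2) = 16.

16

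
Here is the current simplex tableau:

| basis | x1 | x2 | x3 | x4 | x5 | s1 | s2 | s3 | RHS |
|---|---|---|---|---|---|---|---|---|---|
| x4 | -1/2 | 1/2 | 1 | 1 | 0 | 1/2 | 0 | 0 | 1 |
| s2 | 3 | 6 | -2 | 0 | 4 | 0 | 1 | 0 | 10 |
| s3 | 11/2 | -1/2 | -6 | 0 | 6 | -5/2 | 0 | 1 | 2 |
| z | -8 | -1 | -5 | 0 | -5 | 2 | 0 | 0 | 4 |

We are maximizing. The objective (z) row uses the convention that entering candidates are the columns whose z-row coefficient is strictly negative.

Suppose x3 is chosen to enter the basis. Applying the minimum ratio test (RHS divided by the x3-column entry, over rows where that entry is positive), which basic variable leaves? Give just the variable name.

x4

Ratios: row 1 (x4): 1/1 = 1; row 2 (s2): entry -2 ≤ 0, skip; row 3 (s3): entry -6 ≤ 0, skip.
Minimum ratio 1 is in the x4 row, so x4 leaves.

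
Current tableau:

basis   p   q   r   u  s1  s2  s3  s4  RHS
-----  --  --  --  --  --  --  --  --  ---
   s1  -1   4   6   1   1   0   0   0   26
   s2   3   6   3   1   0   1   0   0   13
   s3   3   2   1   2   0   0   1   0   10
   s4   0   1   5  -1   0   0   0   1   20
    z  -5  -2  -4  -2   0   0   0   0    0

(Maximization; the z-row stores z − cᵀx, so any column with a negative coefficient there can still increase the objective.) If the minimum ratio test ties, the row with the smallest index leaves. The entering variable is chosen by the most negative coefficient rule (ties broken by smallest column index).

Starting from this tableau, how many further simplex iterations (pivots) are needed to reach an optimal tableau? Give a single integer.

2

pivot: p in, s3 out → z = 50/3
pivot: r in, s2 out → z = 121/6
No improving column remains; optimal.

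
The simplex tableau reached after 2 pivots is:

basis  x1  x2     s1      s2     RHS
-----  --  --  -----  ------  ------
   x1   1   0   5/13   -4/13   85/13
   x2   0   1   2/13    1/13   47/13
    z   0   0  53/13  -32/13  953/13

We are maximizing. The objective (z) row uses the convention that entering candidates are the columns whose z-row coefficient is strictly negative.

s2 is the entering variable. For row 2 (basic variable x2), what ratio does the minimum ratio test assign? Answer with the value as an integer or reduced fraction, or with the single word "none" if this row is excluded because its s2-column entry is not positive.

47

Ratio = RHS / (s2 entry) = (47/13) / (1/13) = 47.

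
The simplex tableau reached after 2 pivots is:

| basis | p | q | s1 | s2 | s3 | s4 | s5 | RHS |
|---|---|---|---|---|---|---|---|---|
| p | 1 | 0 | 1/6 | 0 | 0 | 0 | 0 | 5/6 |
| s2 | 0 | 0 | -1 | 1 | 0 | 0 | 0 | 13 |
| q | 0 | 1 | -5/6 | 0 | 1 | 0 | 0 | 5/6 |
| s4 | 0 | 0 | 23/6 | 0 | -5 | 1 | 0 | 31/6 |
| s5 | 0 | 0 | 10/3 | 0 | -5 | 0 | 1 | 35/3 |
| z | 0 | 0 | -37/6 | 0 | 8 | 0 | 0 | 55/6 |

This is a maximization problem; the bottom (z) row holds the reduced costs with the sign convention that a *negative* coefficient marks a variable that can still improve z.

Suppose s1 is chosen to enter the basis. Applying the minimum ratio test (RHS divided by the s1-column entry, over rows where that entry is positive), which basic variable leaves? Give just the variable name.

Ratios: row 1 (p): (5/6)/(1/6) = 5; row 2 (s2): entry -1 ≤ 0, skip; row 3 (q): entry -5/6 ≤ 0, skip; row 4 (s4): (31/6)/(23/6) = 31/23; row 5 (s5): (35/3)/(10/3) = 7/2.
Minimum ratio 31/23 is in the s4 row, so s4 leaves.

s4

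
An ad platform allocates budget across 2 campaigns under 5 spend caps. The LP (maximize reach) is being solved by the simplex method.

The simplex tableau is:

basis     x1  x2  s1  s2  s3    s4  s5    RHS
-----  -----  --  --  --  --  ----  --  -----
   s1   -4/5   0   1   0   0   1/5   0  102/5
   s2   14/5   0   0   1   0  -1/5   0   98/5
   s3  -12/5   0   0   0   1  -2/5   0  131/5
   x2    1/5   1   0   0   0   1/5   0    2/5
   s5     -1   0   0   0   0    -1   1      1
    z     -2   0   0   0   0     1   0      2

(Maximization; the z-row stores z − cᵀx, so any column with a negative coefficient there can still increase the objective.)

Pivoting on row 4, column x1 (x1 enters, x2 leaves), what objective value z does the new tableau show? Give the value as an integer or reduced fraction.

6

Minimum ratio for x1: (2/5)/(1/5) = 2.
z changes by −(z-row coeff of x1)·ratio = −(-2)·2 = 4.
New z = 2 + 4 = 6.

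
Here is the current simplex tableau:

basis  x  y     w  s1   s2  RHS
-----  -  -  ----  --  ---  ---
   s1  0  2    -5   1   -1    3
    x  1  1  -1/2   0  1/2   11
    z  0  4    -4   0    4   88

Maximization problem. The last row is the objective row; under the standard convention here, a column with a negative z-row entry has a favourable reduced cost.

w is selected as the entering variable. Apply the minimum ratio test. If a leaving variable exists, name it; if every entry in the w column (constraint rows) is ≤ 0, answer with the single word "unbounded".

w-column entries: row 1: -5, row 2: -1/2. All ≤ 0, so w can increase without bound; the LP is unbounded in this direction.

unbounded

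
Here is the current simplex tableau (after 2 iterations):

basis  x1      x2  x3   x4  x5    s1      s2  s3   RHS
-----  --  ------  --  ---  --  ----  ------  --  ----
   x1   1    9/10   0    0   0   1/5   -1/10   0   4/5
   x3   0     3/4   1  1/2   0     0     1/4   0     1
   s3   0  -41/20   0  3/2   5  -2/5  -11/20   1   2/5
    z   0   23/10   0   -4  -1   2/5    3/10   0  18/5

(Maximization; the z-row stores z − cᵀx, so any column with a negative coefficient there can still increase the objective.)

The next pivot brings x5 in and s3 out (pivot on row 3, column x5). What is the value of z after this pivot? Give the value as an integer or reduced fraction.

Minimum ratio for x5: (2/5)/5 = 2/25.
z changes by −(z-row coeff of x5)·ratio = −(-1)·(2/25) = 2/25.
New z = 18/5 + (2/25) = 92/25.

92/25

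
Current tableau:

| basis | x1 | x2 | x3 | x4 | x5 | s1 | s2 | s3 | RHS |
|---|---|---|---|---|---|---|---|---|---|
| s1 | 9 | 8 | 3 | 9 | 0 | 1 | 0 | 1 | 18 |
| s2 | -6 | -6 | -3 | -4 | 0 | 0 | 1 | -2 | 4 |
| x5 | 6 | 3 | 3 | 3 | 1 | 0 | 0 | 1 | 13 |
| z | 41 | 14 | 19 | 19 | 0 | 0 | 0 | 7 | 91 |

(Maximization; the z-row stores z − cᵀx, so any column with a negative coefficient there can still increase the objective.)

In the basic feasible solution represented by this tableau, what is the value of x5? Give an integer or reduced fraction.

x5 is basic (row 3); its value is the RHS of that row: 13.

13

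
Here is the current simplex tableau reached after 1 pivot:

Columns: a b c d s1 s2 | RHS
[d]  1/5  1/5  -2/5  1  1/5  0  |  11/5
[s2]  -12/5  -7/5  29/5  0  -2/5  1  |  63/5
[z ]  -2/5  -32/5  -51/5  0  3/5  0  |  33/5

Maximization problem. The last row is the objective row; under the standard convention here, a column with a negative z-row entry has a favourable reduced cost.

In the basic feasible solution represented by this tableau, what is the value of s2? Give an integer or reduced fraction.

63/5

s2 is basic (row 2); its value is the RHS of that row: 63/5.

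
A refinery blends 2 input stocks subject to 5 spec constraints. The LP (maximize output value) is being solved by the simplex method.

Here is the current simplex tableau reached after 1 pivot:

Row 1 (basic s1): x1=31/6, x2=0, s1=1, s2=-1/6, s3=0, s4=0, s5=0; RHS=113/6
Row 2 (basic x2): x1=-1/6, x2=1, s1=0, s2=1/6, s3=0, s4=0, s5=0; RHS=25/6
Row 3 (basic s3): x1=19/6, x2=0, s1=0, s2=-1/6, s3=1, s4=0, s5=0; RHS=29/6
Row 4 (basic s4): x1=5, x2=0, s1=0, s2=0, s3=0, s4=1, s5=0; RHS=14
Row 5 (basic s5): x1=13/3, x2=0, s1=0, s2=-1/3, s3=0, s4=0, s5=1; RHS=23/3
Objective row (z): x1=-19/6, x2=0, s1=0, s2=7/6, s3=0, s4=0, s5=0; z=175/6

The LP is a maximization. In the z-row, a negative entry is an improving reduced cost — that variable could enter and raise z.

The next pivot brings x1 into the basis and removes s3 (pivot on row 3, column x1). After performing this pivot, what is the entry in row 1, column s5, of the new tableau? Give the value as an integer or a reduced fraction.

Pivot element is row 3, column x1: 19/6.
Normalize row 3: new (row 3, s5) = 0/(19/6) = 0.
row 1 ← row 1 − (31/6)·(new row 3): 0 − (31/6)·0 = 0.

0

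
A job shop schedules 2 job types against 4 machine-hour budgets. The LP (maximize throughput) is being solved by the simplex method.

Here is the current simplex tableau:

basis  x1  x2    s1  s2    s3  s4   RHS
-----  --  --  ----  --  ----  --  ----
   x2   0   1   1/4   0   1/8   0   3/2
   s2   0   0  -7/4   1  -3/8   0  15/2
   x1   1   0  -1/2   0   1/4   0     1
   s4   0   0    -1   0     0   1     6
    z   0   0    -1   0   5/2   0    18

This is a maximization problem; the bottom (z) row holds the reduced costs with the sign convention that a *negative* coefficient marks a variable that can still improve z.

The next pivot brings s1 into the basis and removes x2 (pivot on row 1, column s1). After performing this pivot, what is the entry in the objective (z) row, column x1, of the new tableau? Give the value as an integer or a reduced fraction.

Pivot element is row 1, column s1: 1/4.
Normalize row 1: new (row 1, x1) = 0/(1/4) = 0.
z-row ← z-row − (-1)·(new row 1): 0 − (-1)·0 = 0.

0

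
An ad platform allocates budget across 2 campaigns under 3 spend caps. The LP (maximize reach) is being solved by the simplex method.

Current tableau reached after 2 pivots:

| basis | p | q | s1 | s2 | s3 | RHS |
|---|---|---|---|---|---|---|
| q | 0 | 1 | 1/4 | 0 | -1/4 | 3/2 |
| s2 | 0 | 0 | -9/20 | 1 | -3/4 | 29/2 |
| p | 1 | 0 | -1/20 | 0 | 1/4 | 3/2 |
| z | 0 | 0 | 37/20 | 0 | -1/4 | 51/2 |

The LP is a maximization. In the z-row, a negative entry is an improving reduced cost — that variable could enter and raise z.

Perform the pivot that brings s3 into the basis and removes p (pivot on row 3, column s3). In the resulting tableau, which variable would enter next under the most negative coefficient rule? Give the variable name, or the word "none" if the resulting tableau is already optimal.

Pivot element 1/4. New z-row = old z-row − (-1/4)·(row 3/(1/4)).
Updated z-row coefficients: p: 1, q: 0, s1: 9/5, s2: 0, s3: 0.
No coefficient is strictly negative; the tableau after this pivot is optimal.

none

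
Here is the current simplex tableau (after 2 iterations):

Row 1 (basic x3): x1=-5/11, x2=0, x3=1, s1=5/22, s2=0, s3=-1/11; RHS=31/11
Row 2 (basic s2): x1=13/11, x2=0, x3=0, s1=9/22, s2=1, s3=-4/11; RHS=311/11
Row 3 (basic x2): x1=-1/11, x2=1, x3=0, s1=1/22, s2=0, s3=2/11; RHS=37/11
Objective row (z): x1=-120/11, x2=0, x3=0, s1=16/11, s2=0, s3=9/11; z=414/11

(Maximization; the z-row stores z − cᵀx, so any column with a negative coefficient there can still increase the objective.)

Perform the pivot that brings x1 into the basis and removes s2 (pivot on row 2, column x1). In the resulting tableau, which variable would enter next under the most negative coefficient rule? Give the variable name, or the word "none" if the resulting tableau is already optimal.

s3

Pivot element 13/11. New z-row = old z-row − (-120/11)·(row 2/(13/11)).
Updated z-row coefficients: x1: 0, x2: 0, x3: 0, s1: 68/13, s2: 120/13, s3: -33/13.
The most negative is -33/13 in column s3, so s3 would enter next.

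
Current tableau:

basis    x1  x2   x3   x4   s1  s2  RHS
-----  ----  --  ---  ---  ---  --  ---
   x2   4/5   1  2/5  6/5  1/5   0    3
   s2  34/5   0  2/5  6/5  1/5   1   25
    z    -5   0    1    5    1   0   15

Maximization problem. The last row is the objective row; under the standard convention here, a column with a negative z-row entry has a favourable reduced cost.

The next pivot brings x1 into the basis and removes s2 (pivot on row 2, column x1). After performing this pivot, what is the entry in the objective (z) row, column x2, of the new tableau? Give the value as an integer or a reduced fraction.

Pivot element is row 2, column x1: 34/5.
Normalize row 2: new (row 2, x2) = 0/(34/5) = 0.
z-row ← z-row − (-5)·(new row 2): 0 − (-5)·0 = 0.

0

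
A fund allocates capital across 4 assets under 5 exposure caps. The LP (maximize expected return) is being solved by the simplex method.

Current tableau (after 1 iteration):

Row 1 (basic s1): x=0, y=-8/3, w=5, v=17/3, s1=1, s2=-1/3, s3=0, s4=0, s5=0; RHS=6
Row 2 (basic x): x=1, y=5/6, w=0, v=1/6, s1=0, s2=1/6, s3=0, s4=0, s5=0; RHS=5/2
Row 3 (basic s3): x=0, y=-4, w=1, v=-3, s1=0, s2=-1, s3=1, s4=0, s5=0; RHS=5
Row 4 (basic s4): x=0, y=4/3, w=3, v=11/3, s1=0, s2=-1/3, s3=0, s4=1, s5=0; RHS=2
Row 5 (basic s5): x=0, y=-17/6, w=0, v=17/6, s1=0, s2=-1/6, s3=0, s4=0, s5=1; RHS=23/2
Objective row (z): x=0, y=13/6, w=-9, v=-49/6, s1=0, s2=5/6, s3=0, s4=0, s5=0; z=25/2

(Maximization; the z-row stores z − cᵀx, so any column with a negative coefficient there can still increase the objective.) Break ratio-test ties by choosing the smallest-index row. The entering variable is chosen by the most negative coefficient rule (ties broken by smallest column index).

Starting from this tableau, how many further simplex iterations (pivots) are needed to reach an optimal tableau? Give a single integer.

2

pivot: w in, s4 out → z = 37/2
pivot: s2 in, s1 out → z = 41/2
No improving column remains; optimal.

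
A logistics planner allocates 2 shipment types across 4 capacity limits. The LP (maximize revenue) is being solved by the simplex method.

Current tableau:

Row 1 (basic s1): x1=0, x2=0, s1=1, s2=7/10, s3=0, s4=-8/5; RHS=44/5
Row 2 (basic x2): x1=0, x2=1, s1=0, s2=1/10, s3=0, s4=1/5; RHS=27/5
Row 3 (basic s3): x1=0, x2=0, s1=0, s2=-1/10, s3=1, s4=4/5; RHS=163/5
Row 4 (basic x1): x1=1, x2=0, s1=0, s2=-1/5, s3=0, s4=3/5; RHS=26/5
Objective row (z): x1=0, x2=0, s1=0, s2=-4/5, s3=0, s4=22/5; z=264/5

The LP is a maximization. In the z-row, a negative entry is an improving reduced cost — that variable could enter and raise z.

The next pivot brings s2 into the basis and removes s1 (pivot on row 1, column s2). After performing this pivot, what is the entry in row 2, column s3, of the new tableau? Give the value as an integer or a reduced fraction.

Pivot element is row 1, column s2: 7/10.
Normalize row 1: new (row 1, s3) = 0/(7/10) = 0.
row 2 ← row 2 − (1/10)·(new row 1): 0 − (1/10)·0 = 0.

0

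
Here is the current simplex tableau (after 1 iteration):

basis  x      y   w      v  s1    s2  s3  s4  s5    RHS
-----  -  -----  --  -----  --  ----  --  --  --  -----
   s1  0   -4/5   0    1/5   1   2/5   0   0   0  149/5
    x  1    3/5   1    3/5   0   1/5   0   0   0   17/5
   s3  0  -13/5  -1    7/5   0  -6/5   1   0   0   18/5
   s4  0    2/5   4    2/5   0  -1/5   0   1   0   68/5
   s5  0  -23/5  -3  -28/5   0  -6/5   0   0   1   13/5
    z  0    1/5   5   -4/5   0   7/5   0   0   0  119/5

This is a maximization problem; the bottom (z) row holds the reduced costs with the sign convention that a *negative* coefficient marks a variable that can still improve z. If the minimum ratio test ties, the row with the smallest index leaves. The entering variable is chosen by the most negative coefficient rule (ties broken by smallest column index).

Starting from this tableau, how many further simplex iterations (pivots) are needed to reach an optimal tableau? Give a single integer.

pivot: v in, s3 out → z = 181/7
pivot: y in, x out → z = 109/4
No improving column remains; optimal.

2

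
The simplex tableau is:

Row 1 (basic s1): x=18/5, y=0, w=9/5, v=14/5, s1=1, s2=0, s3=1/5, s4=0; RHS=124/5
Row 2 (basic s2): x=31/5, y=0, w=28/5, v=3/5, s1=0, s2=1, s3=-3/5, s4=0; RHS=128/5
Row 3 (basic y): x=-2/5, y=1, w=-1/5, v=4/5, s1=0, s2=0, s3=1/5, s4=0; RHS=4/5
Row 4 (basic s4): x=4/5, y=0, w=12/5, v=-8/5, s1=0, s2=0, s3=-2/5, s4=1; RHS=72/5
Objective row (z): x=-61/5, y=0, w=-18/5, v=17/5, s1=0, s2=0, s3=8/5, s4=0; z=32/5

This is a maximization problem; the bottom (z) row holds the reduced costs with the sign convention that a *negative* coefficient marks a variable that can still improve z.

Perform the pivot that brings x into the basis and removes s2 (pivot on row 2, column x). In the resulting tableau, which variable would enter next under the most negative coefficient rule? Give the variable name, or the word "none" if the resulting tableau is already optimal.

Pivot element 31/5. New z-row = old z-row − (-61/5)·(row 2/(31/5)).
Updated z-row coefficients: x: 0, y: 0, w: 230/31, v: 142/31, s1: 0, s2: 61/31, s3: 13/31, s4: 0.
No coefficient is strictly negative; the tableau after this pivot is optimal.

none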